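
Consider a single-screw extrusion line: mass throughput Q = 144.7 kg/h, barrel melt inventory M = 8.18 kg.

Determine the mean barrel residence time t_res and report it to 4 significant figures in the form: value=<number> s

value=203.5 s

Q_s = Q / 3600 = 144.7 / 3600 = 0.0401944 kg/s
t_res = M / Q_s = 8.18 ÷ 0.0401944 = 203.511 s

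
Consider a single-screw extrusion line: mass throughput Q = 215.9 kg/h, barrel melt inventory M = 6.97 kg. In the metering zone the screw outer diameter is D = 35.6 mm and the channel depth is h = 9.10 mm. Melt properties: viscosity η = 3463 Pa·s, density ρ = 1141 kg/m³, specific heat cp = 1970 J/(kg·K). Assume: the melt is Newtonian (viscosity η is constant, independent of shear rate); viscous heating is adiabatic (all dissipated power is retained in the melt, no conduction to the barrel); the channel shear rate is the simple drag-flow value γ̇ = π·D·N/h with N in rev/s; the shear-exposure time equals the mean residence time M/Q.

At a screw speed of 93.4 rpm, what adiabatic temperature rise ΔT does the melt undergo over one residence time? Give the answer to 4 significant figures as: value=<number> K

value=65.54 K

Convert throughput: Q = 215.9 kg/h = 215.9/3600 = 0.0599722 kg/s
t_res = M / Q_s = 6.97 / 0.0599722 = 116.22 s
Geometry in metres: D = 35.6 mm → 0.0356 m, h = 9.10 mm → 0.0091 m; screw speed N = 93.4 rpm = 1.55667 rev/s
Shear rate: γ̇ = πDN/h = π·0.0356·1.55667/0.0091 = 19.1317 s⁻¹
ΔT = η·γ̇²·t_res/(ρ·cp) = [3463 × 19.1317² × 116.22] / [1141 × 1970] = 65.5377 K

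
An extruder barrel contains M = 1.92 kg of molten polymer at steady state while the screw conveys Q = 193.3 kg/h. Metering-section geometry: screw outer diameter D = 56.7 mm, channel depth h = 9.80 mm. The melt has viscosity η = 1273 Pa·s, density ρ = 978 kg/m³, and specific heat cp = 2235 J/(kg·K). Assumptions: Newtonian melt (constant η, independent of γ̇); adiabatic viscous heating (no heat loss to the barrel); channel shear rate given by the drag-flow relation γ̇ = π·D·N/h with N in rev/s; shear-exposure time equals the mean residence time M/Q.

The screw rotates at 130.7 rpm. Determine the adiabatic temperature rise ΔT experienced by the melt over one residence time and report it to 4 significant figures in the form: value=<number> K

Throughput in SI: Q_s = 193.3 kg/h ÷ 3600 s/h = 0.0536944 kg/s
Mean residence time: t_res = M/Q_s = 1.92 kg / 0.0536944 kg/s = 35.7579 s
Convert to SI: D = 0.0567 m, h = 0.0098 m, N = 130.7/60 = 2.17833 rev/s
Shear rate: γ̇ = πDN/h = π·0.0567·2.17833/0.0098 = 39.5942 s⁻¹
ΔT = η·γ̇²·t_res/(ρ·cp) = [1273 × 39.5942² × 35.7579] / [978 × 2235] = 32.6472 K

value=32.65 K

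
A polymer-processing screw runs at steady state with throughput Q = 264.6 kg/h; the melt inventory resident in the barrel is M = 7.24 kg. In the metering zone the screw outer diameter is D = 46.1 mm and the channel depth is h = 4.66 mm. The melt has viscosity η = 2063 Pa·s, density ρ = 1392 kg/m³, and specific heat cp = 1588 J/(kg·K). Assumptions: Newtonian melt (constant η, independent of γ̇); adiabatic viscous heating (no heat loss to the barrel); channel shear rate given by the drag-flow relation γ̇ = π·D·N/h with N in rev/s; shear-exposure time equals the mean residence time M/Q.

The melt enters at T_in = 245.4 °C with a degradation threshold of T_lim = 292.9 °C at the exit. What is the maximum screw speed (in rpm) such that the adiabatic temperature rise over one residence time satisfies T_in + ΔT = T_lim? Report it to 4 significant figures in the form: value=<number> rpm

Throughput in SI: Q_s = 264.6 kg/h ÷ 3600 s/h = 0.0735 kg/s
t_res = M / Q_s = 7.24 / 0.0735 = 98.5034 s
D = 46.1 mm = 0.0461 m;  h = 4.66 mm = 0.00466 m
Allowable rise: ΔT_a = T_lim − T_in = 292.9 − 245.4 = 47.5 K
γ̇_max² = ΔT_a·ρ·cp/(η·t_res) = 47.5·1392·1588/(2063·98.5034) = 516.693 s⁻²
Take the square root: γ̇_max = √(516.693) = 22.7309 s⁻¹
Solve γ̇ = πDN/h for N: N_max = γ̇_max·h/(π·D) = 22.7309 × 0.00466 / (π × 0.0461) = 0.731394 rev/s = 43.8837 rpm

value=43.88 rpm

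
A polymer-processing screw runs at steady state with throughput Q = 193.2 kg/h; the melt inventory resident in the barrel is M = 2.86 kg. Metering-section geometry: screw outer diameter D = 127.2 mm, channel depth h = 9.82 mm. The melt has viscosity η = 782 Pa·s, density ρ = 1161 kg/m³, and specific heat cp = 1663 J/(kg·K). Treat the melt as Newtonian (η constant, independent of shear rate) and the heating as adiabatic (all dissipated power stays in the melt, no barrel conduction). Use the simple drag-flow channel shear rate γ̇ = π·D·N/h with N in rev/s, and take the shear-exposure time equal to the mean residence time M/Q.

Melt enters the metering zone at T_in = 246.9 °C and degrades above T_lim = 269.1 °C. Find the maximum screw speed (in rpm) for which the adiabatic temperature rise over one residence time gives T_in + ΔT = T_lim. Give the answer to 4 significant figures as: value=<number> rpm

value=47.29 rpm

Q_s = Q / 3600 = 193.2 / 3600 = 0.0536667 kg/s
t_res = M / Q_s = 2.86 / 0.0536667 = 53.2919 s
Geometry in SI: D = 127.2 mm → 0.1272 m, h = 9.82 mm → 0.00982 m
Allowable rise: ΔT_a = T_lim − T_in = 269.1 − 246.9 = 22.2 K
γ̇_max² = ΔT_a·ρ·cp / (η·t_res) = [22.2 × 1161 × 1663] / [782 × 53.2919] = 1028.51 s⁻²
γ̇_max = √1028.51 = 32.0704 s⁻¹
N_max = γ̇_max h / (πD) = 32.0704·0.00982/(π·0.1272) = 0.788096 rev/s → ×60 = 47.2858 rpm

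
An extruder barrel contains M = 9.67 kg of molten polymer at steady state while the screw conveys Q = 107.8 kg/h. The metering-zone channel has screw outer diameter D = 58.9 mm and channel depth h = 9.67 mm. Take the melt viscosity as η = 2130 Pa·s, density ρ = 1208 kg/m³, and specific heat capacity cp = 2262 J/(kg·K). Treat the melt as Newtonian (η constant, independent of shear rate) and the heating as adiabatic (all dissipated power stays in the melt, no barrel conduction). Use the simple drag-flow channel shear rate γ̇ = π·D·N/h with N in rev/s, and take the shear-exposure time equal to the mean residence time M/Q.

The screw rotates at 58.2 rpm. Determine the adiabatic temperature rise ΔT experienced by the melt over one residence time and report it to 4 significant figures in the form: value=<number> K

Convert throughput: Q = 107.8 kg/h = 107.8/3600 = 0.0299444 kg/s
t_res = M / Q_s = 9.67 ÷ 0.0299444 = 322.931 s
D = 58.9 mm = 0.0589 m;  h = 9.67 mm = 0.00967 m;  N = 58.2 rpm / 60 = 0.97 rev/s
γ̇ = π D N / h = (π)(0.0589)(0.97) / 0.00967 = 18.5614 s⁻¹
ΔT = η·γ̇²·t_res/(ρ·cp) = [2130 × 18.5614² × 322.931] / [1208 × 2262] = 86.7264 K

value=86.73 K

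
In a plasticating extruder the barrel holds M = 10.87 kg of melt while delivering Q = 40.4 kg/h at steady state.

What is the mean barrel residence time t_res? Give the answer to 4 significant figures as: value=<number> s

value=968.6 s

Throughput in SI: Q_s = 40.4 kg/h ÷ 3600 s/h = 0.0112222 kg/s
Mean residence time: t_res = M/Q_s = 10.87 kg / 0.0112222 kg/s = 968.614 s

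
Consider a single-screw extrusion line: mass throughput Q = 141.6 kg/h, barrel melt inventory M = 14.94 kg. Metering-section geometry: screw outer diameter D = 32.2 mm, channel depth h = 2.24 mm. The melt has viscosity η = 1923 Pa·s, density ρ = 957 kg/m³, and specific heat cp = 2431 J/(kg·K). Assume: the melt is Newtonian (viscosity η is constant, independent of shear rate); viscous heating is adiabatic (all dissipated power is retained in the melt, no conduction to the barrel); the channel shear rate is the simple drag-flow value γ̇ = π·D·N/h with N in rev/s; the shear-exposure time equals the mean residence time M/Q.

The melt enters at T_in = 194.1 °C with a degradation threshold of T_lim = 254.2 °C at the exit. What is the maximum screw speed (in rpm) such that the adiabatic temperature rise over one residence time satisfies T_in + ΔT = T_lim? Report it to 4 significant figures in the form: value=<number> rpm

value=18.38 rpm

Convert throughput: Q = 141.6 kg/h = 141.6/3600 = 0.0393333 kg/s
t_res = M / Q_s = 14.94 / 0.0393333 = 379.831 s
D = 32.2 mm = 0.0322 m;  h = 2.24 mm = 0.00224 m
ΔT_a = T_lim − T_in = 254.2 − 194.1 = 60.1 K
Invert ΔT = ηγ̇²t_res/(ρcp) for γ̇: γ̇_max² = ΔT_a ρ cp / (η t_res) = 60.1·957·2431 / (1923·379.831) = 191.427 s⁻²
γ̇_max = sqrt(191.427) = 13.8357 s⁻¹
N_max = γ̇_max·h / (π·D) = 13.8357 · 0.00224 / (π · 0.0322) = 0.306368 rev/s = 18.3821 rpm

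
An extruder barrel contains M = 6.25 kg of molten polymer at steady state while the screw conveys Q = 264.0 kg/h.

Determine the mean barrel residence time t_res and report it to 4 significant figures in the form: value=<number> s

Convert throughput: Q = 264.0 kg/h = 264.0/3600 = 0.0733333 kg/s
t_res = M / Q_s = 6.25 ÷ 0.0733333 = 85.2273 s

value=85.23 s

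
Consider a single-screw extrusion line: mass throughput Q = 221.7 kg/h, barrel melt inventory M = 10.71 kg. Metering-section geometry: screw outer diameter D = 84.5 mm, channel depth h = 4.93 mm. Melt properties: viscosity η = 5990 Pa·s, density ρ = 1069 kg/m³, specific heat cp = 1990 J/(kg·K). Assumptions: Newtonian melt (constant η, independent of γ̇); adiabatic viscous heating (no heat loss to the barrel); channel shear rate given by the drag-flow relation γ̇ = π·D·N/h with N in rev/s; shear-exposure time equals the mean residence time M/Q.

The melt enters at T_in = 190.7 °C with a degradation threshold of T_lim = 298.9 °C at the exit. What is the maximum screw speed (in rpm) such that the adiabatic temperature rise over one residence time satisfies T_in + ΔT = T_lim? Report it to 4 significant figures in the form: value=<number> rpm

Q_s = Q / 3600 = 221.7 / 3600 = 0.0615833 kg/s
Mean residence time: t_res = M/Q_s = 10.71 kg / 0.0615833 kg/s = 173.911 s
Geometry in SI: D = 84.5 mm → 0.0845 m, h = 4.93 mm → 0.00493 m
ΔT_a = T_lim − T_in = 298.9 − 190.7 = 108.2 K
Invert ΔT = ηγ̇²t_res/(ρcp) for γ̇: γ̇_max² = ΔT_a ρ cp / (η t_res) = 108.2·1069·1990 / (5990·173.911) = 220.956 s⁻²
γ̇_max = √220.956 = 14.8646 s⁻¹
Solve γ̇ = πDN/h for N: N_max = γ̇_max·h/(π·D) = 14.8646 × 0.00493 / (π × 0.0845) = 0.276053 rev/s = 16.5632 rpm

value=16.56 rpm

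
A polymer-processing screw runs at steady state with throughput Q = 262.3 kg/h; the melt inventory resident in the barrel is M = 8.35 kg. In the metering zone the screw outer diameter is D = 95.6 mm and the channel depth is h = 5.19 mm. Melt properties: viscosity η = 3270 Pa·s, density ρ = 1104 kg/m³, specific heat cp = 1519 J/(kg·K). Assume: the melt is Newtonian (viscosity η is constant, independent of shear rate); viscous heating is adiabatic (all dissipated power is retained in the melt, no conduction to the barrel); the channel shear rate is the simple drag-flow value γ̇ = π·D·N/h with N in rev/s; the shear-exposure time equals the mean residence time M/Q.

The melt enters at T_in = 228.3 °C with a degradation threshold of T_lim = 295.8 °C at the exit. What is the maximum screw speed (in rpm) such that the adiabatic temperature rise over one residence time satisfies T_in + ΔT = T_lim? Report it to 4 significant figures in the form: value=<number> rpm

Throughput in SI: Q_s = 262.3 kg/h ÷ 3600 s/h = 0.0728611 kg/s
t_res = M / Q_s = 8.35 ÷ 0.0728611 = 114.602 s
D = 95.6 mm = 0.0956 m;  h = 5.19 mm = 0.00519 m
Allowable rise: ΔT_a = T_lim − T_in = 295.8 − 228.3 = 67.5 K
γ̇_max² = ΔT_a·ρ·cp/(η·t_res) = 67.5·1104·1519/(3270·114.602) = 302.059 s⁻²
γ̇_max = sqrt(302.059) = 17.3799 s⁻¹
N_max = γ̇_max·h / (π·D) = 17.3799 · 0.00519 / (π · 0.0956) = 0.300335 rev/s = 18.0201 rpm

value=18.02 rpm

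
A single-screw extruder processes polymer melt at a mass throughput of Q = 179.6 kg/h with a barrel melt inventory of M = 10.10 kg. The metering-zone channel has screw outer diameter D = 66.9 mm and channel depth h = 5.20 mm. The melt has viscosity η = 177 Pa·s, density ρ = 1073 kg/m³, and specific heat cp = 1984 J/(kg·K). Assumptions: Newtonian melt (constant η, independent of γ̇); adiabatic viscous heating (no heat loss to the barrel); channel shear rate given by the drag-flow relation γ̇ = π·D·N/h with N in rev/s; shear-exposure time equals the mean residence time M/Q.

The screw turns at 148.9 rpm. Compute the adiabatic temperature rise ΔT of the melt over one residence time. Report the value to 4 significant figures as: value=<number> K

Convert throughput: Q = 179.6 kg/h = 179.6/3600 = 0.0498889 kg/s
Mean residence time: t_res = M/Q_s = 10.10 kg / 0.0498889 kg/s = 202.45 s
D = 66.9 mm = 0.0669 m;  h = 5.20 mm = 0.0052 m;  N = 148.9 rpm / 60 = 2.48167 rev/s
Shear rate: γ̇ = πDN/h = π·0.0669·2.48167/0.0052 = 100.304 s⁻¹
ΔT = η·γ̇²·t_res/(ρ·cp) = [177 × 100.304² × 202.45] / [1073 × 1984] = 169.349 K

value=169.3 K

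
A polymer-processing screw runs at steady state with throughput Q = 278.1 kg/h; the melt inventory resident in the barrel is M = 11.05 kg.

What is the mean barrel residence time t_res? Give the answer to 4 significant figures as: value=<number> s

Throughput in SI: Q_s = 278.1 kg/h ÷ 3600 s/h = 0.07725 kg/s
t_res = M / Q_s = 11.05 ÷ 0.07725 = 143.042 s

value=143.0 s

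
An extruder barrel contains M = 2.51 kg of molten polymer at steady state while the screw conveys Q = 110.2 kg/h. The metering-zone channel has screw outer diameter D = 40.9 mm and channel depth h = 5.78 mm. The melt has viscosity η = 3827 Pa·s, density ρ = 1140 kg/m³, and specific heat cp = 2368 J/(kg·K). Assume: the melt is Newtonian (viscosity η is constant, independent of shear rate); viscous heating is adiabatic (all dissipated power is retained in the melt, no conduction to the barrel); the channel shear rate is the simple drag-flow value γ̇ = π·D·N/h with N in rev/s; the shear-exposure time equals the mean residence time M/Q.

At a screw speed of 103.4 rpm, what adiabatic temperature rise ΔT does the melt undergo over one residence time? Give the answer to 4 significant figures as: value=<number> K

Convert throughput: Q = 110.2 kg/h = 110.2/3600 = 0.0306111 kg/s
t_res = M / Q_s = 2.51 / 0.0306111 = 81.9964 s
Geometry in metres: D = 40.9 mm → 0.0409 m, h = 5.78 mm → 0.00578 m; screw speed N = 103.4 rpm = 1.72333 rev/s
γ̇ = π·D·N / h = π · 0.0409 · 1.72333 / 0.00578 = 38.3102 s⁻¹
ΔT = η·γ̇²·t_res / (ρ·cp) = 3827 · (38.3102)² · 81.9964 / (1140 · 2368) = 170.607 K

value=170.6 K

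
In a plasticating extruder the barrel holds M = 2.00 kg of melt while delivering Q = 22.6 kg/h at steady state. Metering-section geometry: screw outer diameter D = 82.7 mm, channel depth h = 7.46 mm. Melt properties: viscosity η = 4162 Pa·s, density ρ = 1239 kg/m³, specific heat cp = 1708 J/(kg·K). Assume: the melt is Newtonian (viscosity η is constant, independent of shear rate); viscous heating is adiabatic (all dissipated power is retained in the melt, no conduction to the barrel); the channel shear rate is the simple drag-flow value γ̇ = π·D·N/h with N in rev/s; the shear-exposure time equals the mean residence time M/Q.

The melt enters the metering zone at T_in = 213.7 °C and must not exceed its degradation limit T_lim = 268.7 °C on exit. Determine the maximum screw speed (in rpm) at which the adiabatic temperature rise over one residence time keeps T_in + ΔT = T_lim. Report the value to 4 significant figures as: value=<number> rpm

value=16.14 rpm

Convert throughput: Q = 22.6 kg/h = 22.6/3600 = 0.00627778 kg/s
t_res = M / Q_s = 2.00 ÷ 0.00627778 = 318.584 s
Convert to metres: D = 0.0827 m, h = 0.00746 m
ΔT_a = T_lim − T_in = 268.7 − 213.7 = 55 K
Invert ΔT = ηγ̇²t_res/(ρcp) for γ̇: γ̇_max² = ΔT_a ρ cp / (η t_res) = 55·1239·1708 / (4162·318.584) = 87.78 s⁻²
γ̇_max = sqrt(87.78) = 9.3691 s⁻¹
N_max = γ̇_max h / (πD) = 9.3691·0.00746/(π·0.0827) = 0.269018 rev/s → ×60 = 16.1411 rpm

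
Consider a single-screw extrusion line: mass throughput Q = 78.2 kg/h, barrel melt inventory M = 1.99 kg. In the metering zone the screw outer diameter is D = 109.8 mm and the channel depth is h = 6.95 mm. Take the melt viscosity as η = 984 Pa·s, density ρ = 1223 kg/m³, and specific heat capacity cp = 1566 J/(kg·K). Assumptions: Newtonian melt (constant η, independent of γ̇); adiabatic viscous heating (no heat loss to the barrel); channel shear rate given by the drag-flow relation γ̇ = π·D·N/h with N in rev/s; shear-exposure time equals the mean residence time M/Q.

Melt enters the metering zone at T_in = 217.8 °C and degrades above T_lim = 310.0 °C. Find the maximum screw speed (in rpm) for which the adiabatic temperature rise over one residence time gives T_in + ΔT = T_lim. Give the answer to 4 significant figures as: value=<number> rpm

value=53.50 rpm

Convert throughput: Q = 78.2 kg/h = 78.2/3600 = 0.0217222 kg/s
t_res = M / Q_s = 1.99 ÷ 0.0217222 = 91.6113 s
Geometry in SI: D = 109.8 mm → 0.1098 m, h = 6.95 mm → 0.00695 m
ΔT_a = T_lim − T_in = 310.0 °C − 217.8 °C = 92.2 K
Invert ΔT = ηγ̇²t_res/(ρcp) for γ̇: γ̇_max² = ΔT_a ρ cp / (η t_res) = 92.2·1223·1566 / (984·91.6113) = 1958.87 s⁻²
γ̇_max = sqrt(1958.87) = 44.2591 s⁻¹
N_max = γ̇_max h / (πD) = 44.2591·0.00695/(π·0.1098) = 0.891734 rev/s → ×60 = 53.504 rpm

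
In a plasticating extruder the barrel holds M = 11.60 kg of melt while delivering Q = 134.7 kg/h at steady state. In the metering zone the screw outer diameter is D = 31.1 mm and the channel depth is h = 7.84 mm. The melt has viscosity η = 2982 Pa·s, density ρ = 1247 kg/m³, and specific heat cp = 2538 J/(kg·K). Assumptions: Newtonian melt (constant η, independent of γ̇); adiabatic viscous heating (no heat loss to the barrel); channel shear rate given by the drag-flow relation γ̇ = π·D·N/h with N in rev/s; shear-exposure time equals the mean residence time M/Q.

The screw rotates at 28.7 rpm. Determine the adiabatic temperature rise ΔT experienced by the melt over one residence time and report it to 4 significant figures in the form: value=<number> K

Convert throughput: Q = 134.7 kg/h = 134.7/3600 = 0.0374167 kg/s
t_res = M / Q_s = 11.60 / 0.0374167 = 310.022 s
Convert to SI: D = 0.0311 m, h = 0.00784 m, N = 28.7/60 = 0.478333 rev/s
γ̇ = π·D·N / h = π · 0.0311 · 0.478333 / 0.00784 = 5.96108 s⁻¹
ΔT = η·γ̇²·t_res/(ρ·cp) = [2982 × 5.96108² × 310.022] / [1247 × 2538] = 10.3799 K

value=10.38 K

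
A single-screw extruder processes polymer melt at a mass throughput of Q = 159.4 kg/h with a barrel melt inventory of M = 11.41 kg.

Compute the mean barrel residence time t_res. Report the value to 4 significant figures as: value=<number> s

value=257.7 s

Convert throughput: Q = 159.4 kg/h = 159.4/3600 = 0.0442778 kg/s
t_res = M / Q_s = 11.41 / 0.0442778 = 257.691 s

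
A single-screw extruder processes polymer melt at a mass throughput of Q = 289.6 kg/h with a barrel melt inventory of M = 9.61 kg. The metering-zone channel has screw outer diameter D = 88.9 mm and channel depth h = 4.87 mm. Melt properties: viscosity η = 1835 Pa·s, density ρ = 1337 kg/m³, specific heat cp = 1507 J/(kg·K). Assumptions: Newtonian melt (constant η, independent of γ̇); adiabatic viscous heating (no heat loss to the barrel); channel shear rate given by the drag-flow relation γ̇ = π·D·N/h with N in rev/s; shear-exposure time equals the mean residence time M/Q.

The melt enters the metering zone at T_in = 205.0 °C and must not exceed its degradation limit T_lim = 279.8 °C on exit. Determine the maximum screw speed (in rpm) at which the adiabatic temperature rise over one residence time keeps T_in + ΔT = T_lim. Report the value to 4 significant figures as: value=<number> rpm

value=27.43 rpm

Q_s = Q / 3600 = 289.6 / 3600 = 0.0804444 kg/s
Mean residence time: t_res = M/Q_s = 9.61 kg / 0.0804444 kg/s = 119.461 s
Geometry in SI: D = 88.9 mm → 0.0889 m, h = 4.87 mm → 0.00487 m
ΔT_a = T_lim − T_in = 279.8 − 205.0 = 74.8 K
Invert ΔT = ηγ̇²t_res/(ρcp) for γ̇: γ̇_max² = ΔT_a ρ cp / (η t_res) = 74.8·1337·1507 / (1835·119.461) = 687.516 s⁻²
γ̇_max = sqrt(687.516) = 26.2205 s⁻¹
Solve γ̇ = πDN/h for N: N_max = γ̇_max·h/(π·D) = 26.2205 × 0.00487 / (π × 0.0889) = 0.457213 rev/s = 27.4328 rpm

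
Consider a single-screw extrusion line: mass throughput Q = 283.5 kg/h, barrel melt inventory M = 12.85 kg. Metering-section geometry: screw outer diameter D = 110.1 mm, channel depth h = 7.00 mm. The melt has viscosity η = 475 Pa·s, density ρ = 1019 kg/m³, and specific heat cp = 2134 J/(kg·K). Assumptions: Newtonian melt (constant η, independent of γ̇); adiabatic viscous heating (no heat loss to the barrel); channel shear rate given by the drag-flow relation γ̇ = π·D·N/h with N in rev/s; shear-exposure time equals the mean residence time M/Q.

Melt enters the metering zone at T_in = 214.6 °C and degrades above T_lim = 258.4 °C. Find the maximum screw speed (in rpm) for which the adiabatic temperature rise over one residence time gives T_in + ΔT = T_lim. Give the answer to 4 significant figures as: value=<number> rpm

Q_s = Q / 3600 = 283.5 / 3600 = 0.07875 kg/s
Mean residence time: t_res = M/Q_s = 12.85 kg / 0.07875 kg/s = 163.175 s
Convert to metres: D = 0.1101 m, h = 0.007 m
ΔT_a = T_lim − T_in = 258.4 °C − 214.6 °C = 43.8 K
Invert ΔT = ηγ̇²t_res/(ρcp) for γ̇: γ̇_max² = ΔT_a ρ cp / (η t_res) = 43.8·1019·2134 / (475·163.175) = 1228.84 s⁻²
γ̇_max = sqrt(1228.84) = 35.0549 s⁻¹
N_max = γ̇_max h / (πD) = 35.0549·0.007/(π·0.1101) = 0.709429 rev/s → ×60 = 42.5658 rpm

value=42.57 rpm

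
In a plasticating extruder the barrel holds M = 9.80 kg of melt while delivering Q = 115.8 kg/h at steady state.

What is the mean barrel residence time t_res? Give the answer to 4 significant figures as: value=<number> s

Throughput in SI: Q_s = 115.8 kg/h ÷ 3600 s/h = 0.0321667 kg/s
t_res = M / Q_s = 9.80 / 0.0321667 = 304.663 s

value=304.7 s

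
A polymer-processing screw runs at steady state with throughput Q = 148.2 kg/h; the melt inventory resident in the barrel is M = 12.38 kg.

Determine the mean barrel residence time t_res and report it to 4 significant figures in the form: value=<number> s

Convert throughput: Q = 148.2 kg/h = 148.2/3600 = 0.0411667 kg/s
t_res = M / Q_s = 12.38 / 0.0411667 = 300.729 s

value=300.7 s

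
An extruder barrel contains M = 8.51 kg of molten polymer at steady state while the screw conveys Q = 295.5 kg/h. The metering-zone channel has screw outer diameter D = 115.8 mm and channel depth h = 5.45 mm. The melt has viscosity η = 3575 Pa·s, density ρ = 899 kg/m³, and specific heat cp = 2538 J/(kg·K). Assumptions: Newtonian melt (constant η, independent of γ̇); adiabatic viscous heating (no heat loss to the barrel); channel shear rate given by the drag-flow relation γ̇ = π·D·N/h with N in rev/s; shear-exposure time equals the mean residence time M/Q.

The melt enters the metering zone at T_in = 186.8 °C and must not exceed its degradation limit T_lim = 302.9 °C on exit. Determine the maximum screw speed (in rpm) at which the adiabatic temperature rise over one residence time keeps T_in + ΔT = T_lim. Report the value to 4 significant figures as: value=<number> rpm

Q_s = Q / 3600 = 295.5 / 3600 = 0.0820833 kg/s
Mean residence time: t_res = M/Q_s = 8.51 kg / 0.0820833 kg/s = 103.675 s
Convert to metres: D = 0.1158 m, h = 0.00545 m
ΔT_a = T_lim − T_in = 302.9 − 186.8 = 116.1 K
γ̇_max² = ΔT_a·ρ·cp/(η·t_res) = 116.1·899·2538/(3575·103.675) = 714.715 s⁻²
γ̇_max = sqrt(714.715) = 26.7342 s⁻¹
N_max = γ̇_max h / (πD) = 26.7342·0.00545/(π·0.1158) = 0.400502 rev/s → ×60 = 24.0301 rpm

value=24.03 rpm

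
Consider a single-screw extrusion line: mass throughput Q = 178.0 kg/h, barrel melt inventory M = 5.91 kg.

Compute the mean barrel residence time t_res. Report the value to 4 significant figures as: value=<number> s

value=119.5 s

Throughput in SI: Q_s = 178.0 kg/h ÷ 3600 s/h = 0.0494444 kg/s
t_res = M / Q_s = 5.91 ÷ 0.0494444 = 119.528 s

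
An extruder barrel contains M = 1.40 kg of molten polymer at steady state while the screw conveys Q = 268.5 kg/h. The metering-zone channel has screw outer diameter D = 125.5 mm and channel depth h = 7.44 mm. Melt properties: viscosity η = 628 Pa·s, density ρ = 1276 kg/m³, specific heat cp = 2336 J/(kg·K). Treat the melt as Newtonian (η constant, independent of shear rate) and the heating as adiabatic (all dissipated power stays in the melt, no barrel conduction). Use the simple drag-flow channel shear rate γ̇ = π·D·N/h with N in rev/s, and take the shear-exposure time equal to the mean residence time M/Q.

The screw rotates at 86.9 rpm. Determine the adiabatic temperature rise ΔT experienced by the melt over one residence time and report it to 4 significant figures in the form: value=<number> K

Throughput in SI: Q_s = 268.5 kg/h ÷ 3600 s/h = 0.0745833 kg/s
t_res = M / Q_s = 1.40 / 0.0745833 = 18.7709 s
Geometry in metres: D = 125.5 mm → 0.1255 m, h = 7.44 mm → 0.00744 m; screw speed N = 86.9 rpm = 1.44833 rev/s
γ̇ = π D N / h = (π)(0.1255)(1.44833) / 0.00744 = 76.7519 s⁻¹
ΔT = η·γ̇²·t_res/(ρ·cp) = [628 × 76.7519² × 18.7709] / [1276 × 2336] = 23.297 K

value=23.30 K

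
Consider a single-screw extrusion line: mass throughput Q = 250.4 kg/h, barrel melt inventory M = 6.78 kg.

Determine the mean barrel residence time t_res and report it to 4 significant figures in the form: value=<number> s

value=97.48 s

Throughput in SI: Q_s = 250.4 kg/h ÷ 3600 s/h = 0.0695556 kg/s
t_res = M / Q_s = 6.78 ÷ 0.0695556 = 97.476 s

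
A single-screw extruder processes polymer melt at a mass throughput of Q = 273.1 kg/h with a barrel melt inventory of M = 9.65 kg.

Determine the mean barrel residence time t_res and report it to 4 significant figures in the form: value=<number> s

Q_s = Q / 3600 = 273.1 / 3600 = 0.0758611 kg/s
t_res = M / Q_s = 9.65 ÷ 0.0758611 = 127.206 s

value=127.2 s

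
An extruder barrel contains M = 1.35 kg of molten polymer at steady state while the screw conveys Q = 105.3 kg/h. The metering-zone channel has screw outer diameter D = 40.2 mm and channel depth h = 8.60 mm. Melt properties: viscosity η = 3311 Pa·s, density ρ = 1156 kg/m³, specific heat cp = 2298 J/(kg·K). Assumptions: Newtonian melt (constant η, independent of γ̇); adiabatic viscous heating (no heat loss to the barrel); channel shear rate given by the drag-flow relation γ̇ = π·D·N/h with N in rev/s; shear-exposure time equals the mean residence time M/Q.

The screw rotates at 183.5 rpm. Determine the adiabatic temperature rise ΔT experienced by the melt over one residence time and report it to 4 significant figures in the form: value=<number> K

Convert throughput: Q = 105.3 kg/h = 105.3/3600 = 0.02925 kg/s
t_res = M / Q_s = 1.35 / 0.02925 = 46.1538 s
Geometry in metres: D = 40.2 mm → 0.0402 m, h = 8.60 mm → 0.0086 m; screw speed N = 183.5 rpm = 3.05833 rev/s
Shear rate: γ̇ = πDN/h = π·0.0402·3.05833/0.0086 = 44.912 s⁻¹
ΔT = η·γ̇²·t_res / (ρ·cp) = 3311 · (44.912)² · 46.1538 / (1156 · 2298) = 116.034 K

value=116.0 K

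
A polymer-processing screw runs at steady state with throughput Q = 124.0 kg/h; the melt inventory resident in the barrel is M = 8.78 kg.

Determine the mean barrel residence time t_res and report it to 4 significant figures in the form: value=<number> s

Q_s = Q / 3600 = 124.0 / 3600 = 0.0344444 kg/s
t_res = M / Q_s = 8.78 / 0.0344444 = 254.903 s

value=254.9 s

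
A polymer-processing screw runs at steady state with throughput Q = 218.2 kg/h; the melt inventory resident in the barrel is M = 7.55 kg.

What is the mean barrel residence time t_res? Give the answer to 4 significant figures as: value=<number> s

Q_s = Q / 3600 = 218.2 / 3600 = 0.0606111 kg/s
t_res = M / Q_s = 7.55 ÷ 0.0606111 = 124.565 s

value=124.6 s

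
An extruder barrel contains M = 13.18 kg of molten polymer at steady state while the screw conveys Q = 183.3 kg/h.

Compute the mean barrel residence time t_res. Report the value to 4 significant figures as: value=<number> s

Q_s = Q / 3600 = 183.3 / 3600 = 0.0509167 kg/s
Mean residence time: t_res = M/Q_s = 13.18 kg / 0.0509167 kg/s = 258.854 s

value=258.9 s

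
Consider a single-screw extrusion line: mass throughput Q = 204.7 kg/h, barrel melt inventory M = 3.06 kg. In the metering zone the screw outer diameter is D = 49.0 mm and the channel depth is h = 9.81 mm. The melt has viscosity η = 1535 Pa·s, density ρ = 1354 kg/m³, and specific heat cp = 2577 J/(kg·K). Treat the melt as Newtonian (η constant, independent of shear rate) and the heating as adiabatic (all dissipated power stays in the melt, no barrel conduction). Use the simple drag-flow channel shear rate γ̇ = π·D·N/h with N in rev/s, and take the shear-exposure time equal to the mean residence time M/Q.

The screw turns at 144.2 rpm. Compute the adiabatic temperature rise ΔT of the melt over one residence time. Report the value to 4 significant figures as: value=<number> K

Q_s = Q / 3600 = 204.7 / 3600 = 0.0568611 kg/s
Mean residence time: t_res = M/Q_s = 3.06 kg / 0.0568611 kg/s = 53.8153 s
D = 49.0 mm = 0.049 m;  h = 9.81 mm = 0.00981 m;  N = 144.2 rpm / 60 = 2.40333 rev/s
Shear rate: γ̇ = πDN/h = π·0.049·2.40333/0.00981 = 37.713 s⁻¹
Adiabatic rise: ΔT = η γ̇² t_res / (ρ cp) = 1535·(37.713)²·53.8153 / (1354·2577) = 33.6716 K

value=33.67 K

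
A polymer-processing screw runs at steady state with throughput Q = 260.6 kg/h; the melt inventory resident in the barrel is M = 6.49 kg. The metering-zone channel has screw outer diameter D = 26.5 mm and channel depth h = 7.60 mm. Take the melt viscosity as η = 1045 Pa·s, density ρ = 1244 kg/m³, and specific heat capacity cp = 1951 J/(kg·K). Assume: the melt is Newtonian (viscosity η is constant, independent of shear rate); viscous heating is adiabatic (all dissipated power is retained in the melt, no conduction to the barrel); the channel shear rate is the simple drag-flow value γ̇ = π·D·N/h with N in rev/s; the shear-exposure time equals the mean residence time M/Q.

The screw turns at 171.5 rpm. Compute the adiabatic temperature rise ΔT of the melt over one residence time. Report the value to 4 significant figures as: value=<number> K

value=37.84 K

Q_s = Q / 3600 = 260.6 / 3600 = 0.0723889 kg/s
t_res = M / Q_s = 6.49 ÷ 0.0723889 = 89.6546 s
Geometry in metres: D = 26.5 mm → 0.0265 m, h = 7.60 mm → 0.0076 m; screw speed N = 171.5 rpm = 2.85833 rev/s
γ̇ = π·D·N / h = π · 0.0265 · 2.85833 / 0.0076 = 31.3109 s⁻¹
ΔT = η·γ̇²·t_res / (ρ·cp) = 1045 · (31.3109)² · 89.6546 / (1244 · 1951) = 37.8444 K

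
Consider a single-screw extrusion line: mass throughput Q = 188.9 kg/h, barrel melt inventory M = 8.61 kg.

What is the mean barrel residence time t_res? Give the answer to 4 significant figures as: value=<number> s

value=164.1 s

Convert throughput: Q = 188.9 kg/h = 188.9/3600 = 0.0524722 kg/s
t_res = M / Q_s = 8.61 / 0.0524722 = 164.087 s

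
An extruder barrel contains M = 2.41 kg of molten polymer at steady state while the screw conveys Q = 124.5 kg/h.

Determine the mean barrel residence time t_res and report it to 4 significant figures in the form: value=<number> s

value=69.69 s

Q_s = Q / 3600 = 124.5 / 3600 = 0.0345833 kg/s
Mean residence time: t_res = M/Q_s = 2.41 kg / 0.0345833 kg/s = 69.6867 s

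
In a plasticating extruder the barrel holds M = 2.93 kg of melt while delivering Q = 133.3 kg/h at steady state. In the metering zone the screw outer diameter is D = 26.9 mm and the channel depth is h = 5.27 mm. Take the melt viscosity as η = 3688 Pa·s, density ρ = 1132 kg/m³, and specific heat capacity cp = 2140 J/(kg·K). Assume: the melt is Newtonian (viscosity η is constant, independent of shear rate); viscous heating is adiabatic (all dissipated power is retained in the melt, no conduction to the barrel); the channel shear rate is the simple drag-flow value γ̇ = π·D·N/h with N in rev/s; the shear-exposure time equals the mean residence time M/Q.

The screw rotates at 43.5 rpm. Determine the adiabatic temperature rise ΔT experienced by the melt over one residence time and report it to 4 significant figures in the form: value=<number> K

value=16.28 K

Q_s = Q / 3600 = 133.3 / 3600 = 0.0370278 kg/s
Mean residence time: t_res = M/Q_s = 2.93 kg / 0.0370278 kg/s = 79.1298 s
Convert to SI: D = 0.0269 m, h = 0.00527 m, N = 43.5/60 = 0.725 rev/s
γ̇ = π·D·N / h = π · 0.0269 · 0.725 / 0.00527 = 11.626 s⁻¹
ΔT = η·γ̇²·t_res / (ρ·cp) = 3688 · (11.626)² · 79.1298 / (1132 · 2140) = 16.2828 K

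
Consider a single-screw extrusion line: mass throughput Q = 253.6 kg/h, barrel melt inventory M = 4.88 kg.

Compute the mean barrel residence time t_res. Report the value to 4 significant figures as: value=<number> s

value=69.27 s

Convert throughput: Q = 253.6 kg/h = 253.6/3600 = 0.0704444 kg/s
t_res = M / Q_s = 4.88 ÷ 0.0704444 = 69.2744 s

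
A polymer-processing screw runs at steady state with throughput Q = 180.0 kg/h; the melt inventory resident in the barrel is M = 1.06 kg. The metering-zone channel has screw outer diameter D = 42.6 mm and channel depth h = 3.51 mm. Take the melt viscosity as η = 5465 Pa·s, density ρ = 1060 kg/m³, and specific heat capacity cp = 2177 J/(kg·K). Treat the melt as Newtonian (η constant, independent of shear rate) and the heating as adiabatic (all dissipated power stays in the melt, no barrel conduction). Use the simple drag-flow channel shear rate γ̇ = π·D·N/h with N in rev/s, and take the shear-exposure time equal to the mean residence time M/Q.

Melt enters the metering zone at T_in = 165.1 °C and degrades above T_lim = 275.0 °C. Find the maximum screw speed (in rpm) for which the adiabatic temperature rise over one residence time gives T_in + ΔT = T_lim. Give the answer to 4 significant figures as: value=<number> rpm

value=73.62 rpm

Q_s = Q / 3600 = 180.0 / 3600 = 0.05 kg/s
t_res = M / Q_s = 1.06 / 0.05 = 21.2 s
Convert to metres: D = 0.0426 m, h = 0.00351 m
ΔT_a = T_lim − T_in = 275.0 − 165.1 = 109.9 K
Invert ΔT = ηγ̇²t_res/(ρcp) for γ̇: γ̇_max² = ΔT_a ρ cp / (η t_res) = 109.9·1060·2177 / (5465·21.2) = 2188.95 s⁻²
γ̇_max = sqrt(2188.95) = 46.7862 s⁻¹
Solve γ̇ = πDN/h for N: N_max = γ̇_max·h/(π·D) = 46.7862 × 0.00351 / (π × 0.0426) = 1.22706 rev/s = 73.6236 rpm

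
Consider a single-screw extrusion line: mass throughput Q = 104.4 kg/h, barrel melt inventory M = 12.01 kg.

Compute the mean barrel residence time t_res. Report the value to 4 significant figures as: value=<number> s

Convert throughput: Q = 104.4 kg/h = 104.4/3600 = 0.029 kg/s
t_res = M / Q_s = 12.01 ÷ 0.029 = 414.138 s

value=414.1 s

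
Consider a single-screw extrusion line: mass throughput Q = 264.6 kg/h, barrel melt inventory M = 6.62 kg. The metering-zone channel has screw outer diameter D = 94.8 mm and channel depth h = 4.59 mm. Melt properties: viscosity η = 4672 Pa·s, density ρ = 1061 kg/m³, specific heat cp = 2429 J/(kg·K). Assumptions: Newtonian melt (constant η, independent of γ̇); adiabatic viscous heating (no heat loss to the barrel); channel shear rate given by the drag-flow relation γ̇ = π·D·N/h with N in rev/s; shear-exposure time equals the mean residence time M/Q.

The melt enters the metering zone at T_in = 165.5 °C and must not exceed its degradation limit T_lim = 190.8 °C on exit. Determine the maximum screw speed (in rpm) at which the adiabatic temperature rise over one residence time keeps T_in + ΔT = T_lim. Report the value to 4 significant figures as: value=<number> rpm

value=11.51 rpm

Q_s = Q / 3600 = 264.6 / 3600 = 0.0735 kg/s
t_res = M / Q_s = 6.62 ÷ 0.0735 = 90.068 s
Geometry in SI: D = 94.8 mm → 0.0948 m, h = 4.59 mm → 0.00459 m
ΔT_a = T_lim − T_in = 190.8 − 165.5 = 25.3 K
γ̇_max² = ΔT_a·ρ·cp/(η·t_res) = 25.3·1061·2429/(4672·90.068) = 154.949 s⁻²
Take the square root: γ̇_max = √(154.949) = 12.4479 s⁻¹
N_max = γ̇_max·h / (π·D) = 12.4479 · 0.00459 / (π · 0.0948) = 0.191845 rev/s = 11.5107 rpm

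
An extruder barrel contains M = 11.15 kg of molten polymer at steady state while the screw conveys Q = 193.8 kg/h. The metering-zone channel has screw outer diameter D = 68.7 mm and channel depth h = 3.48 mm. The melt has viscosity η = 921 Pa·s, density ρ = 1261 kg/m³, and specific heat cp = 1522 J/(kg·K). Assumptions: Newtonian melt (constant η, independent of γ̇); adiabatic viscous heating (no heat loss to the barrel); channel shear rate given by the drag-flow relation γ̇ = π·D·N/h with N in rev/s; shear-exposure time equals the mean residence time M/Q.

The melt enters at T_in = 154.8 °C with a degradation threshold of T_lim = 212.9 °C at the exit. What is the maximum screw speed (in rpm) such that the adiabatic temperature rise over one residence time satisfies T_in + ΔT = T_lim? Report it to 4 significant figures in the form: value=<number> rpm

Throughput in SI: Q_s = 193.8 kg/h ÷ 3600 s/h = 0.0538333 kg/s
t_res = M / Q_s = 11.15 / 0.0538333 = 207.121 s
D = 68.7 mm = 0.0687 m;  h = 3.48 mm = 0.00348 m
ΔT_a = T_lim − T_in = 212.9 °C − 154.8 °C = 58.1 K
γ̇_max² = ΔT_a·ρ·cp/(η·t_res) = 58.1·1261·1522/(921·207.121) = 584.551 s⁻²
γ̇_max = √584.551 = 24.1775 s⁻¹
Solve γ̇ = πDN/h for N: N_max = γ̇_max·h/(π·D) = 24.1775 × 0.00348 / (π × 0.0687) = 0.389838 rev/s = 23.3903 rpm

value=23.39 rpm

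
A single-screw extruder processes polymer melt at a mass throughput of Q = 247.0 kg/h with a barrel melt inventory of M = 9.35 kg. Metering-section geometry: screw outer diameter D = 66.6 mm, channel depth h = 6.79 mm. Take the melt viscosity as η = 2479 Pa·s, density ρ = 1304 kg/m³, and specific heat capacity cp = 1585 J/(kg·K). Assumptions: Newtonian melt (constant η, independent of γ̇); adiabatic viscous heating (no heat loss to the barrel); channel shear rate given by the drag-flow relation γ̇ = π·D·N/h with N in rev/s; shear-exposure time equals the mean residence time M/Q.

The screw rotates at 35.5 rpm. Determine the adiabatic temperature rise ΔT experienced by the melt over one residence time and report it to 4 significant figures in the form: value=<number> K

value=54.33 K

Convert throughput: Q = 247.0 kg/h = 247.0/3600 = 0.0686111 kg/s
Mean residence time: t_res = M/Q_s = 9.35 kg / 0.0686111 kg/s = 136.275 s
D = 66.6 mm = 0.0666 m;  h = 6.79 mm = 0.00679 m;  N = 35.5 rpm / 60 = 0.591667 rev/s
γ̇ = π D N / h = (π)(0.0666)(0.591667) / 0.00679 = 18.2319 s⁻¹
ΔT = η·γ̇²·t_res / (ρ·cp) = 2479 · (18.2319)² · 136.275 / (1304 · 1585) = 54.3312 K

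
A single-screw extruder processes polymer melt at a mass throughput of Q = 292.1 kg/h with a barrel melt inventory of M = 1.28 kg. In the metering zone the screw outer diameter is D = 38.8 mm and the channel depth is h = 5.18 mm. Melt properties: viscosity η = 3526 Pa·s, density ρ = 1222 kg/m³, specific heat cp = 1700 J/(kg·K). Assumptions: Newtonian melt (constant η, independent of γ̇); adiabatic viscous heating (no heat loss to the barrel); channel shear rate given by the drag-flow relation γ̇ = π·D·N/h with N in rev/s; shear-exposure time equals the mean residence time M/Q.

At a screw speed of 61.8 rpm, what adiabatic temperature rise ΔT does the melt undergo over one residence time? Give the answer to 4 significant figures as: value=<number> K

value=15.73 K

Convert throughput: Q = 292.1 kg/h = 292.1/3600 = 0.0811389 kg/s
t_res = M / Q_s = 1.28 ÷ 0.0811389 = 15.7754 s
D = 38.8 mm = 0.0388 m;  h = 5.18 mm = 0.00518 m;  N = 61.8 rpm / 60 = 1.03 rev/s
Shear rate: γ̇ = πDN/h = π·0.0388·1.03/0.00518 = 24.2376 s⁻¹
ΔT = η·γ̇²·t_res/(ρ·cp) = [3526 × 24.2376² × 15.7754] / [1222 × 1700] = 15.7297 K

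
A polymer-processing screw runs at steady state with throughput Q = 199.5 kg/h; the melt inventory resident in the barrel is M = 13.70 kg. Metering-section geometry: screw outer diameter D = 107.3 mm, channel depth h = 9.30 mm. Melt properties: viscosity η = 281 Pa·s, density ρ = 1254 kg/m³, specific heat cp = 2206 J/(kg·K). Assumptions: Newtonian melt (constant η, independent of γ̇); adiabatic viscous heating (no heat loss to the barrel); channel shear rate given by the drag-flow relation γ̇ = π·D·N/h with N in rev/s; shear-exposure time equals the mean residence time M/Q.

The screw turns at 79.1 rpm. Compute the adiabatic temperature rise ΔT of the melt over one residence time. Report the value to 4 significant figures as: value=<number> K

value=57.34 K

Throughput in SI: Q_s = 199.5 kg/h ÷ 3600 s/h = 0.0554167 kg/s
Mean residence time: t_res = M/Q_s = 13.70 kg / 0.0554167 kg/s = 247.218 s
D = 107.3 mm = 0.1073 m;  h = 9.30 mm = 0.0093 m;  N = 79.1 rpm / 60 = 1.31833 rev/s
Shear rate: γ̇ = πDN/h = π·0.1073·1.31833/0.0093 = 47.785 s⁻¹
ΔT = η·γ̇²·t_res / (ρ·cp) = 281 · (47.785)² · 247.218 / (1254 · 2206) = 57.3413 K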